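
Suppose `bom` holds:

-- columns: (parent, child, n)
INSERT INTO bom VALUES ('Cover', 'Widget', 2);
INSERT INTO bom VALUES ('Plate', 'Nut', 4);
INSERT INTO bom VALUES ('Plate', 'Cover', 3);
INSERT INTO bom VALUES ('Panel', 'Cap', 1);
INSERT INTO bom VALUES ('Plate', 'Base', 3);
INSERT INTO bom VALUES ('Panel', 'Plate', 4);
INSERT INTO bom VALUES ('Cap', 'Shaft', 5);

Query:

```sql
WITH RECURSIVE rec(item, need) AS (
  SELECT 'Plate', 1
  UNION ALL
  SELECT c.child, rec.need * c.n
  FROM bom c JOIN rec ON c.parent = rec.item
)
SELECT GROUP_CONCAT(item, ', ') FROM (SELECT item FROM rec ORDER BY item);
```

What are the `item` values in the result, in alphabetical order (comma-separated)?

Base, Cover, Nut, Plate, Widget

Base: (Plate, need=1).
Iteration 1: components of {Plate} -> Base = 1*3 = 3, Cover = 1*3 = 3, Nut = 1*4 = 4.
Iteration 2: components of {Base,Cover,Nut} -> Widget = 3*2 = 6.
Iteration 3: no further components; recursion stops.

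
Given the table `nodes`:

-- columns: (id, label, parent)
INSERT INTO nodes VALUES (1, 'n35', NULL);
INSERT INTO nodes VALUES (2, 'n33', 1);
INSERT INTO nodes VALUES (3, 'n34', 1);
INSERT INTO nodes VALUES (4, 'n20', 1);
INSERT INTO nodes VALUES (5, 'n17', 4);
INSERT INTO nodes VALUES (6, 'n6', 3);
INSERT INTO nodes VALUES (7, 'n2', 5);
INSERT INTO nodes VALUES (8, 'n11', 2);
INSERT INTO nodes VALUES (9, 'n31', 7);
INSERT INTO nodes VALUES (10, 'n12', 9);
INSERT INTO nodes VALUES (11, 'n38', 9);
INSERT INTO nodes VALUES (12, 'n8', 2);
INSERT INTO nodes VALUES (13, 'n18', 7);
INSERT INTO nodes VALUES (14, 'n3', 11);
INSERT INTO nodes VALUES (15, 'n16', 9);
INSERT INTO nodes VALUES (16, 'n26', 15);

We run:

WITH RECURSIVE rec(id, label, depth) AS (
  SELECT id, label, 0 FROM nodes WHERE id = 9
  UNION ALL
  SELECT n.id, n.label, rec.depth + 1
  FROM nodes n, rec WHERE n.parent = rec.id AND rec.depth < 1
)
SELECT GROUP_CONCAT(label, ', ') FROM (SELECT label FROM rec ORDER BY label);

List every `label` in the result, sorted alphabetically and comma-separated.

Base: id=9 (n31) at depth 0.
Iteration 1: rows with parent in {9} -> n12 (id 10, depth 1), n38 (id 11, depth 1), n16 (id 15, depth 1).
Iteration 2: depth < 1 fails for all current rows; recursion stops.

n12, n16, n31, n38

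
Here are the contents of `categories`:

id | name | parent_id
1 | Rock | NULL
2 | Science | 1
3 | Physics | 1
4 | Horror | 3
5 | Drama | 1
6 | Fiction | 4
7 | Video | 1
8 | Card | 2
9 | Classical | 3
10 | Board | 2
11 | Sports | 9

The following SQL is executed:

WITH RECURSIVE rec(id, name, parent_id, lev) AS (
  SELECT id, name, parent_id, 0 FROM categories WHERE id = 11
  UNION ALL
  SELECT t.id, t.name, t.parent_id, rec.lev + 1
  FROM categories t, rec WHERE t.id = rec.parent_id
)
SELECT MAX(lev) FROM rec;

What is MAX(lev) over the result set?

Base: id=11 (Sports), parent_id=9, lev 0.
Iteration 1: join on id=9 -> Classical (id 9, parent_id=3, lev 1).
Iteration 2: join on id=3 -> Physics (id 3, parent_id=1, lev 2).
Iteration 3: join on id=1 -> Rock (id 1, parent_id=NULL, lev 3).
Iteration 4: parent_id is NULL; no match; recursion stops.
lev values: 0, 1, 2, 3; the maximum is 3.

3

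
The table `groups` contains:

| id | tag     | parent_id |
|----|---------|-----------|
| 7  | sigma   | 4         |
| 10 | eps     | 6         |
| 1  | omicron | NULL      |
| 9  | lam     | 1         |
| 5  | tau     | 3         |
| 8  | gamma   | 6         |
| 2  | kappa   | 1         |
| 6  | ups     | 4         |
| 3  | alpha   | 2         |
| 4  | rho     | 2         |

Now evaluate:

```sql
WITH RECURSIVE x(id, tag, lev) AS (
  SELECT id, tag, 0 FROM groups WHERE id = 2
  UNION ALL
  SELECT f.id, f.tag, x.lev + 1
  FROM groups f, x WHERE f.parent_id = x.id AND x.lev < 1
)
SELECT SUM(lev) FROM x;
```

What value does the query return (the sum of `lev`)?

Base: id=2 (kappa) at lev 0.
Iteration 1: rows with parent_id in {2} -> alpha (id 3, lev 1), rho (id 4, lev 1).
Iteration 2: lev < 1 fails for all current rows; recursion stops.
SUM(lev) = 0 + 1 + 1 = 2.

2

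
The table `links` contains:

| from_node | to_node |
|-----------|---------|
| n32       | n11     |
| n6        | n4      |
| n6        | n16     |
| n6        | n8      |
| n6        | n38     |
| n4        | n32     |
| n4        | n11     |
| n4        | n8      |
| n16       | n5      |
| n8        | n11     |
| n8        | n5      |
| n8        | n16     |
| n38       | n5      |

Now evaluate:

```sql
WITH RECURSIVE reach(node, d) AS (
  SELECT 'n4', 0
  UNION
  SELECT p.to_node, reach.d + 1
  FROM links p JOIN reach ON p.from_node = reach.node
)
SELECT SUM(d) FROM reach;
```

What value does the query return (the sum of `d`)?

12

Base: (n4, d=0).
Iteration 1: edges from {n4} -> (n11, d=1), (n32, d=1), (n8, d=1).
Iteration 2: edges from {n11,n32,n8} -> (n11, d=2), (n16, d=2), (n5, d=2). [UNION drops 1 duplicate row(s)]
Iteration 3: edges from {n11,n16,n5} -> (n5, d=3).
Iteration 4: no outgoing edges from {n5}; recursion stops.
SUM(d) = 0 + 1 + 1 + 1 + 2 + 2 + 2 + 3 = 12.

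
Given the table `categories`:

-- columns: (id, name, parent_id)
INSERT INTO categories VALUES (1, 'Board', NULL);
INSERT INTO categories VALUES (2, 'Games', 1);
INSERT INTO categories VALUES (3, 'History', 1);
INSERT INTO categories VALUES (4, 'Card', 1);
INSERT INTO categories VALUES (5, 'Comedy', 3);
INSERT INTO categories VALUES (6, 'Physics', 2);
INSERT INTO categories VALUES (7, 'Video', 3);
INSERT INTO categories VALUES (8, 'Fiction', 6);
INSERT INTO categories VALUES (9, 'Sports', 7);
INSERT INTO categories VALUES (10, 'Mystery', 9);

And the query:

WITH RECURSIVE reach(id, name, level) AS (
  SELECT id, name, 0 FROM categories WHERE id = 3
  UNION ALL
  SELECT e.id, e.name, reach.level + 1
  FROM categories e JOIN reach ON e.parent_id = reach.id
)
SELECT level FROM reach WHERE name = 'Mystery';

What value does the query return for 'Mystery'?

Base: id=3 (History) at level 0.
Iteration 1: rows with parent_id in {3} -> Comedy (id 5, level 1), Video (id 7, level 1).
Iteration 2: rows with parent_id in {5,7} -> Sports (id 9, level 2).
Iteration 3: rows with parent_id in {9} -> Mystery (id 10, level 3).
Iteration 4: no rows with parent_id in {10}; recursion stops.

3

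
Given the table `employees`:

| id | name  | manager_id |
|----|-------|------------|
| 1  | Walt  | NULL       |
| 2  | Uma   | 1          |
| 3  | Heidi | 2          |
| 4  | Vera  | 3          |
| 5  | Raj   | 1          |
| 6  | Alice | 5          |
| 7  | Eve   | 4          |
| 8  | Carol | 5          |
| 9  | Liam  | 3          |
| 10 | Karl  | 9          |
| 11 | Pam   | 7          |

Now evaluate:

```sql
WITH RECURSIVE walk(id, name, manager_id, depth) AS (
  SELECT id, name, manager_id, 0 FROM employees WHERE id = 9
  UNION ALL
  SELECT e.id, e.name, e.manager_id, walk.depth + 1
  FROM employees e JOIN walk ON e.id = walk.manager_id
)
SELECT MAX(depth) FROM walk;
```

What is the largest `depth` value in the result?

Base: id=9 (Liam), manager_id=3, depth 0.
Iteration 1: join on id=3 -> Heidi (id 3, manager_id=2, depth 1).
Iteration 2: join on id=2 -> Uma (id 2, manager_id=1, depth 2).
Iteration 3: join on id=1 -> Walt (id 1, manager_id=NULL, depth 3).
Iteration 4: manager_id is NULL; no match; recursion stops.
depth values: 0, 1, 2, 3; the maximum is 3.

3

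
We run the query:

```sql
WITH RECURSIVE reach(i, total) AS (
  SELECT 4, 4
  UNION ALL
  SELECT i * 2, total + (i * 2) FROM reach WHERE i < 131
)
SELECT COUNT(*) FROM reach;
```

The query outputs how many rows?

Base: i=4, total=4.
Iteration 1: 4 < 131 holds -> i = 4 * 2 = 8, total = 4 + 8 = 12.
Iteration 2: 8 < 131 holds -> i = 8 * 2 = 16, total = 12 + 16 = 28.
Iteration 3: 16 < 131 holds -> i = 16 * 2 = 32, total = 28 + 32 = 60.
Iteration 4: 32 < 131 holds -> i = 32 * 2 = 64, total = 60 + 64 = 124.
Iteration 5: 64 < 131 holds -> i = 64 * 2 = 128, total = 124 + 128 = 252.
Iteration 6: 128 < 131 holds -> i = 128 * 2 = 256, total = 252 + 256 = 508.
Iteration 7: 256 < 131 fails; recursion stops.
Total rows emitted: 7.

7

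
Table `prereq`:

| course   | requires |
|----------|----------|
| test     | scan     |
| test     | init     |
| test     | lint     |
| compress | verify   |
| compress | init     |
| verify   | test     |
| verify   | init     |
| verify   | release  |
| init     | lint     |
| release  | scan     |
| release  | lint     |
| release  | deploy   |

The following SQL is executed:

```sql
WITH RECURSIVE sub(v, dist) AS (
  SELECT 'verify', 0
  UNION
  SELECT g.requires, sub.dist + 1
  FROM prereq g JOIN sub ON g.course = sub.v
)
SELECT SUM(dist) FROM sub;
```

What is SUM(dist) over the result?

14

Base: (verify, dist=0).
Iteration 1: edges from {verify} -> (init, dist=1), (release, dist=1), (test, dist=1).
Iteration 2: edges from {init,release,test} -> (deploy, dist=2), (init, dist=2), (lint, dist=2), (scan, dist=2). [UNION drops 3 duplicate row(s)]
Iteration 3: edges from {deploy,init,lint,scan} -> (lint, dist=3).
Iteration 4: no outgoing edges from {lint}; recursion stops.
SUM(dist) = 0 + 1 + 1 + 1 + 2 + 2 + 2 + 2 + 3 = 14.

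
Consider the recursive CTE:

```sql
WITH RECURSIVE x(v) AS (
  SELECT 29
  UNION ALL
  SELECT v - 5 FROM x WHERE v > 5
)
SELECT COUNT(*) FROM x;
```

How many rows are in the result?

6

Base: v=29.
Iteration 1: 29 > 5 holds -> v = 29 - 5 = 24.
Iteration 2: 24 > 5 holds -> v = 24 - 5 = 19.
Iteration 3: 19 > 5 holds -> v = 19 - 5 = 14.
Iteration 4: 14 > 5 holds -> v = 14 - 5 = 9.
Iteration 5: 9 > 5 holds -> v = 9 - 5 = 4.
Iteration 6: 4 > 5 fails; recursion stops.
Total rows emitted: 6.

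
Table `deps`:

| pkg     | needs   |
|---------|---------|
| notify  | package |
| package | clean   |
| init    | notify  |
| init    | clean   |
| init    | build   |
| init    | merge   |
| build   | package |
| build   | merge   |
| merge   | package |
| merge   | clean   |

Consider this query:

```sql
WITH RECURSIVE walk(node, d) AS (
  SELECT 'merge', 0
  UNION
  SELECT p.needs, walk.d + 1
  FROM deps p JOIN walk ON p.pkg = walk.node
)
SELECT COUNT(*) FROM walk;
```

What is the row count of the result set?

Base: (merge, d=0).
Iteration 1: edges from {merge} -> (clean, d=1), (package, d=1).
Iteration 2: edges from {clean,package} -> (clean, d=2).
Iteration 3: no outgoing edges from {clean}; recursion stops.
Total rows emitted: 4.

4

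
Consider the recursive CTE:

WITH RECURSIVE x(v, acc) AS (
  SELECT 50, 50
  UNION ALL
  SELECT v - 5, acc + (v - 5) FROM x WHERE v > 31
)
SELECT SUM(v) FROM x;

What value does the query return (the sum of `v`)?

200

Base: v=50, acc=50.
Iteration 1: 50 > 31 holds -> v = 50 - 5 = 45, acc = 50 + 45 = 95.
Iteration 2: 45 > 31 holds -> v = 45 - 5 = 40, acc = 95 + 40 = 135.
Iteration 3: 40 > 31 holds -> v = 40 - 5 = 35, acc = 135 + 35 = 170.
Iteration 4: 35 > 31 holds -> v = 35 - 5 = 30, acc = 170 + 30 = 200.
Iteration 5: 30 > 31 fails; recursion stops.
SUM(v) = 50 + 45 + 40 + 35 + 30 = 200.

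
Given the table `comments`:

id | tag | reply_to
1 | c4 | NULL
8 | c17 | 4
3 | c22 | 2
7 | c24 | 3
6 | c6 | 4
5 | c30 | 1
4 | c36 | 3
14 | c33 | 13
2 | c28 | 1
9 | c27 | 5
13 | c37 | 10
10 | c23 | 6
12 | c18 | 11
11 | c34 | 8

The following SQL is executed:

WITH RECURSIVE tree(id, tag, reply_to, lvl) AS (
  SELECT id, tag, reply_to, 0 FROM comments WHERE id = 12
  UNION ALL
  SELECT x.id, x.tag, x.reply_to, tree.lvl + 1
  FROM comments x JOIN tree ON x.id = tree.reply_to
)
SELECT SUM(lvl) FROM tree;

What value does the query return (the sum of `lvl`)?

Base: id=12 (c18), reply_to=11, lvl 0.
Iteration 1: join on id=11 -> c34 (id 11, reply_to=8, lvl 1).
Iteration 2: join on id=8 -> c17 (id 8, reply_to=4, lvl 2).
Iteration 3: join on id=4 -> c36 (id 4, reply_to=3, lvl 3).
Iteration 4: join on id=3 -> c22 (id 3, reply_to=2, lvl 4).
Iteration 5: join on id=2 -> c28 (id 2, reply_to=1, lvl 5).
Iteration 6: join on id=1 -> c4 (id 1, reply_to=NULL, lvl 6).
Iteration 7: reply_to is NULL; no match; recursion stops.
SUM(lvl) = 0 + 1 + 2 + 3 + 4 + 5 + 6 = 21.

21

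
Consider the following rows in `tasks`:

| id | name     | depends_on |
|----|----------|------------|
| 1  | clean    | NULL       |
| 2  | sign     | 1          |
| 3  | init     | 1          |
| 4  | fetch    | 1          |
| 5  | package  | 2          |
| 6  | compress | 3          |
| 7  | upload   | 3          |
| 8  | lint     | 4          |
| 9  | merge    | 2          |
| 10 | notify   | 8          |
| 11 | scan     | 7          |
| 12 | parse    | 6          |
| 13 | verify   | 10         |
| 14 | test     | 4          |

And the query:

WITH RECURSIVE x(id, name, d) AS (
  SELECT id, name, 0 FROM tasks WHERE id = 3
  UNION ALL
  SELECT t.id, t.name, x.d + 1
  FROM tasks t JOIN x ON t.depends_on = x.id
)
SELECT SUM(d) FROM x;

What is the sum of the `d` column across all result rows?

6

Base: id=3 (init) at d 0.
Iteration 1: rows with depends_on in {3} -> compress (id 6, d 1), upload (id 7, d 1).
Iteration 2: rows with depends_on in {6,7} -> scan (id 11, d 2), parse (id 12, d 2).
Iteration 3: no rows with depends_on in {11,12}; recursion stops.
SUM(d) = 0 + 1 + 1 + 2 + 2 = 6.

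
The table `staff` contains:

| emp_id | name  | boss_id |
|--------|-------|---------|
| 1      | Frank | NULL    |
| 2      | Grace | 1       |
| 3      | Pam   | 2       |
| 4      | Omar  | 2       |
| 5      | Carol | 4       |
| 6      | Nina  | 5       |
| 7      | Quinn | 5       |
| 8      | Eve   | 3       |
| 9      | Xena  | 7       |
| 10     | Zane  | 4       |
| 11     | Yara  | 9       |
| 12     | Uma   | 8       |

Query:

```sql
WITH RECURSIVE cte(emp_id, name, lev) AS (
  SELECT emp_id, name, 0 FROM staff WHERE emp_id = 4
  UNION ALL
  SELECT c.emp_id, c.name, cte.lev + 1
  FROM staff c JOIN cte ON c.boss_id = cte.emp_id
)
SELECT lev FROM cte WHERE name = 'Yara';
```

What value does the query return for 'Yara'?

4

Base: emp_id=4 (Omar) at lev 0.
Iteration 1: rows with boss_id in {4} -> Carol (id 5, lev 1), Zane (id 10, lev 1).
Iteration 2: rows with boss_id in {5,10} -> Nina (id 6, lev 2), Quinn (id 7, lev 2).
Iteration 3: rows with boss_id in {6,7} -> Xena (id 9, lev 3).
Iteration 4: rows with boss_id in {9} -> Yara (id 11, lev 4).
Iteration 5: no rows with boss_id in {11}; recursion stops.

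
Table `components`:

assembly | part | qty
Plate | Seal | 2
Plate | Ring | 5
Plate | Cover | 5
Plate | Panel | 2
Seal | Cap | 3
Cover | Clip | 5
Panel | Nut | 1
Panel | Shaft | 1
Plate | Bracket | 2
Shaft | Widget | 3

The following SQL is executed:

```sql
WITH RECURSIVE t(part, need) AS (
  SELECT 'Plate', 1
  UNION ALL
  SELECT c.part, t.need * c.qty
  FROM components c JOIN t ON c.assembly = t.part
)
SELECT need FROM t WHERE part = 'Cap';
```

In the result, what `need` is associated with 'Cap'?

6

Base: (Plate, need=1).
Iteration 1: components of {Plate} -> Bracket = 1*2 = 2, Cover = 1*5 = 5, Panel = 1*2 = 2, Ring = 1*5 = 5, Seal = 1*2 = 2.
Iteration 2: components of {Bracket,Cover,Panel,Ring,Seal} -> Cap = 2*3 = 6, Clip = 5*5 = 25, Nut = 2*1 = 2, Shaft = 2*1 = 2.
Iteration 3: components of {Cap,Clip,Nut,Shaft} -> Widget = 2*3 = 6.
Iteration 4: no further components; recursion stops.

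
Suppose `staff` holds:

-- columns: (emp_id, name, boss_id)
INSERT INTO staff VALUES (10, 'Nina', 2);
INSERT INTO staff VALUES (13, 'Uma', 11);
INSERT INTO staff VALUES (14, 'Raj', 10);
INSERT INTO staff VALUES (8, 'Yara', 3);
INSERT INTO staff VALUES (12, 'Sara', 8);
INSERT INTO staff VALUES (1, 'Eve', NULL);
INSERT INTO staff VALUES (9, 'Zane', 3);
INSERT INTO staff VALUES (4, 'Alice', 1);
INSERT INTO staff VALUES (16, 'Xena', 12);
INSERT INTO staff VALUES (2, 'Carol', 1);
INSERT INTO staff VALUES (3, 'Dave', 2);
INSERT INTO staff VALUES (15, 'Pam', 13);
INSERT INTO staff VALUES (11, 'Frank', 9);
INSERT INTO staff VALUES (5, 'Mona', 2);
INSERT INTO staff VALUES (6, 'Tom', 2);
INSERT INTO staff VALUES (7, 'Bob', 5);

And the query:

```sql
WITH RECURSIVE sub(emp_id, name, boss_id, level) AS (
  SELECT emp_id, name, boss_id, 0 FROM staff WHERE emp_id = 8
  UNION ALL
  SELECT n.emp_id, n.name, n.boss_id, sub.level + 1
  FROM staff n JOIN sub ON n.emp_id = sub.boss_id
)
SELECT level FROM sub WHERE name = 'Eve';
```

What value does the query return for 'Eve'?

Base: emp_id=8 (Yara), boss_id=3, level 0.
Iteration 1: join on emp_id=3 -> Dave (id 3, boss_id=2, level 1).
Iteration 2: join on emp_id=2 -> Carol (id 2, boss_id=1, level 2).
Iteration 3: join on emp_id=1 -> Eve (id 1, boss_id=NULL, level 3).
Iteration 4: boss_id is NULL; no match; recursion stops.

3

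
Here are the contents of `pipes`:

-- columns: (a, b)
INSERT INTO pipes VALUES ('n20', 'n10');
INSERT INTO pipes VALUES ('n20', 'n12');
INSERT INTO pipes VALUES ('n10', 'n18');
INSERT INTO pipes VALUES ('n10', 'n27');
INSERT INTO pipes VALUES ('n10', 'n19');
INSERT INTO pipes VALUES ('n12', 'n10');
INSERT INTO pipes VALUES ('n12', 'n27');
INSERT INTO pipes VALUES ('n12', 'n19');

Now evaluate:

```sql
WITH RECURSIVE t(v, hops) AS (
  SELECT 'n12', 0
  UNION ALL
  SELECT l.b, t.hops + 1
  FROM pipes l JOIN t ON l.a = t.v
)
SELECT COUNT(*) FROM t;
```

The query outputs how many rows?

Base: (n12, hops=0).
Iteration 1: edges from {n12} -> (n10, hops=1), (n19, hops=1), (n27, hops=1).
Iteration 2: edges from {n10,n19,n27} -> (n18, hops=2), (n19, hops=2), (n27, hops=2).
Iteration 3: no outgoing edges from {n18,n19,n27}; recursion stops.
Total rows emitted: 7.

7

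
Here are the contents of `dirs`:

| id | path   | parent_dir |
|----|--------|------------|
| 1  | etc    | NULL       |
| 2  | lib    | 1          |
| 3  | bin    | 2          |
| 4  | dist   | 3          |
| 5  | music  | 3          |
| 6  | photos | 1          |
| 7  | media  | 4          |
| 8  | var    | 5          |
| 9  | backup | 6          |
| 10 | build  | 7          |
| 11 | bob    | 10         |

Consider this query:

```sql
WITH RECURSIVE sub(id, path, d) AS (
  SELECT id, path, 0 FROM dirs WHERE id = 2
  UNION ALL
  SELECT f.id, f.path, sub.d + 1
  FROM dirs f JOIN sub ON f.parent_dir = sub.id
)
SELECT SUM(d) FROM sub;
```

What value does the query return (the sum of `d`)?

Base: id=2 (lib) at d 0.
Iteration 1: rows with parent_dir in {2} -> bin (id 3, d 1).
Iteration 2: rows with parent_dir in {3} -> dist (id 4, d 2), music (id 5, d 2).
Iteration 3: rows with parent_dir in {4,5} -> media (id 7, d 3), var (id 8, d 3).
Iteration 4: rows with parent_dir in {7,8} -> build (id 10, d 4).
Iteration 5: rows with parent_dir in {10} -> bob (id 11, d 5).
Iteration 6: no rows with parent_dir in {11}; recursion stops.
SUM(d) = 0 + 1 + 2 + 2 + 3 + 3 + 4 + 5 = 20.

20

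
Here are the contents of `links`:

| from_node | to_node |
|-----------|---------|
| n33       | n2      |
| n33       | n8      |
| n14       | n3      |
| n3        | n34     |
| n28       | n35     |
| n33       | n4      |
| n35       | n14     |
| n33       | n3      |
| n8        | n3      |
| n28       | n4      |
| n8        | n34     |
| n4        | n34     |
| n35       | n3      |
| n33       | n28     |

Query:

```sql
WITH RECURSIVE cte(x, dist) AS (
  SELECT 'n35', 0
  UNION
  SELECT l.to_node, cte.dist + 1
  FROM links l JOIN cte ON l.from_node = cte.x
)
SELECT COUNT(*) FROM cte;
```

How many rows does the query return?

Base: (n35, dist=0).
Iteration 1: edges from {n35} -> (n14, dist=1), (n3, dist=1).
Iteration 2: edges from {n14,n3} -> (n3, dist=2), (n34, dist=2).
Iteration 3: edges from {n3,n34} -> (n34, dist=3).
Iteration 4: no outgoing edges from {n34}; recursion stops.
Total rows emitted: 6.

6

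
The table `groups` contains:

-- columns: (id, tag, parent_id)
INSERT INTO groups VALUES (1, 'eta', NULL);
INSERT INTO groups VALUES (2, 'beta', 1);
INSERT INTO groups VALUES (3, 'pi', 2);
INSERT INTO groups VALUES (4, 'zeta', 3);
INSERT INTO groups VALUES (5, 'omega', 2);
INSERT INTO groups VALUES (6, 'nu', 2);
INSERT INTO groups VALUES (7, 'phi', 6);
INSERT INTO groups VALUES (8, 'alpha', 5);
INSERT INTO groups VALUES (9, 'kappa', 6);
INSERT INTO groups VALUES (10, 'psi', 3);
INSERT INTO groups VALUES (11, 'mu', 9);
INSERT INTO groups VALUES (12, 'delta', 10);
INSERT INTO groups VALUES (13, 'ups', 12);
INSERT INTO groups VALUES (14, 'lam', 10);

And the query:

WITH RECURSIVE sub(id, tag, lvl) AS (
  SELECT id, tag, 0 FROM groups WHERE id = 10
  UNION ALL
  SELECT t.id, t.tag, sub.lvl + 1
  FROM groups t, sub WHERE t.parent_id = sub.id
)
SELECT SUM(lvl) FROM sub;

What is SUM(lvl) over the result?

Base: id=10 (psi) at lvl 0.
Iteration 1: rows with parent_id in {10} -> delta (id 12, lvl 1), lam (id 14, lvl 1).
Iteration 2: rows with parent_id in {12,14} -> ups (id 13, lvl 2).
Iteration 3: no rows with parent_id in {13}; recursion stops.
SUM(lvl) = 0 + 1 + 1 + 2 = 4.

4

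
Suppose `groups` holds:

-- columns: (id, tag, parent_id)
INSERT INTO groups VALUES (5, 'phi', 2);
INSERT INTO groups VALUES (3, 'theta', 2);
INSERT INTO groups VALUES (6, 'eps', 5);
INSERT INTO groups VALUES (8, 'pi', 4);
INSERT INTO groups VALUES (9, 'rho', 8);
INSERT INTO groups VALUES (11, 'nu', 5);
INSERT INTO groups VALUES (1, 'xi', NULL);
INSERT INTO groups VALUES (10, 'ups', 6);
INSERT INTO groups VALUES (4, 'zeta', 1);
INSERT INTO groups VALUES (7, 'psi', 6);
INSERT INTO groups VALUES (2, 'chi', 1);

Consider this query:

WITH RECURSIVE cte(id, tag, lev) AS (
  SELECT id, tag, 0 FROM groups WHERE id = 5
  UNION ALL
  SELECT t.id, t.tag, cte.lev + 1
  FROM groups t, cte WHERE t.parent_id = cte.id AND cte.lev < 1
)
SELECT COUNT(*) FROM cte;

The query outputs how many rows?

Base: id=5 (phi) at lev 0.
Iteration 1: rows with parent_id in {5} -> eps (id 6, lev 1), nu (id 11, lev 1).
Iteration 2: lev < 1 fails for all current rows; recursion stops.
Total rows emitted: 3.

3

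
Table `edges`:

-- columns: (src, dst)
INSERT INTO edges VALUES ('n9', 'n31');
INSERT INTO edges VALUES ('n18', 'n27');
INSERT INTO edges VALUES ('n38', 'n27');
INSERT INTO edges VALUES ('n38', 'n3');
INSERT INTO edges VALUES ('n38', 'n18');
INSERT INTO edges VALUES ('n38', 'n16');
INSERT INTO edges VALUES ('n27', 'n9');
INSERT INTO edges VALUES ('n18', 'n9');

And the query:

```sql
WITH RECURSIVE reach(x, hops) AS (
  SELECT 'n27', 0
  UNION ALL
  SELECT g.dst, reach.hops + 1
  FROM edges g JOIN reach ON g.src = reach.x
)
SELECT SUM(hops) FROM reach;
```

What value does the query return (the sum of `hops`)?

3

Base: (n27, hops=0).
Iteration 1: edges from {n27} -> (n9, hops=1).
Iteration 2: edges from {n9} -> (n31, hops=2).
Iteration 3: no outgoing edges from {n31}; recursion stops.
SUM(hops) = 0 + 1 + 2 = 3.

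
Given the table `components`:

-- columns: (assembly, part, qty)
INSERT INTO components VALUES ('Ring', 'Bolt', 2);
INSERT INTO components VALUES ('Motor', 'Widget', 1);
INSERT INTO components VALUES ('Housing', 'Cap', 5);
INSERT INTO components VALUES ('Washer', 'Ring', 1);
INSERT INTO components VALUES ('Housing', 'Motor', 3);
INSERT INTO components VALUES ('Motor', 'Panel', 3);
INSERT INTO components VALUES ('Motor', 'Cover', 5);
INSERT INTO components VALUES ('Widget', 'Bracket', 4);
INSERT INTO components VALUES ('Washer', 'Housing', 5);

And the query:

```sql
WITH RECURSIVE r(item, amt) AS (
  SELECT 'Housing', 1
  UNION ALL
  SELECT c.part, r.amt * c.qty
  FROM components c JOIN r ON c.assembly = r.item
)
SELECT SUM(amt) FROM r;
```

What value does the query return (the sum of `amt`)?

Base: (Housing, amt=1).
Iteration 1: components of {Housing} -> Cap = 1*5 = 5, Motor = 1*3 = 3.
Iteration 2: components of {Cap,Motor} -> Cover = 3*5 = 15, Panel = 3*3 = 9, Widget = 3*1 = 3.
Iteration 3: components of {Cover,Panel,Widget} -> Bracket = 3*4 = 12.
Iteration 4: no further components; recursion stops.
SUM(amt) = 1 + 5 + 3 + 9 + 3 + 15 + 12 = 48.

48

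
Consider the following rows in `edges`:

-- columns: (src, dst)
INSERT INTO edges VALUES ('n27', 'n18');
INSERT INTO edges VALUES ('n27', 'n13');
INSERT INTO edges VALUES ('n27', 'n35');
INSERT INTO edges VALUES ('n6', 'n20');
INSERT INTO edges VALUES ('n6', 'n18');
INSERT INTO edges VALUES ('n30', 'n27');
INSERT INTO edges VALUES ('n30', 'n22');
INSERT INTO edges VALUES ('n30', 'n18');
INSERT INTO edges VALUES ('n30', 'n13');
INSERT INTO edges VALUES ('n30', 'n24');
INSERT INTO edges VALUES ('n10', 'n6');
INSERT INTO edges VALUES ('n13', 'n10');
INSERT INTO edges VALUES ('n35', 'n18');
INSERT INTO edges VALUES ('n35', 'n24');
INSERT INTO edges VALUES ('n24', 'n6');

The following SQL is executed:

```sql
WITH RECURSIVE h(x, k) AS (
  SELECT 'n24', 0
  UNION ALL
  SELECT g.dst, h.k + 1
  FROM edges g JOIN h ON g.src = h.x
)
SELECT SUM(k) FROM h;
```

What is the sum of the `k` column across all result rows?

5

Base: (n24, k=0).
Iteration 1: edges from {n24} -> (n6, k=1).
Iteration 2: edges from {n6} -> (n18, k=2), (n20, k=2).
Iteration 3: no outgoing edges from {n18,n20}; recursion stops.
SUM(k) = 0 + 1 + 2 + 2 = 5.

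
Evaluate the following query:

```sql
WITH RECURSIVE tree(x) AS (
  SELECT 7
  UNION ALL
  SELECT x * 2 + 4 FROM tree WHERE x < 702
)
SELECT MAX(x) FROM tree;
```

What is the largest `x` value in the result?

1404

Base: x=7.
Iteration 1: 7 < 702 holds -> x = 7 * 2 + 4 = 18.
Iteration 2: 18 < 702 holds -> x = 18 * 2 + 4 = 40.
Iteration 3: 40 < 702 holds -> x = 40 * 2 + 4 = 84.
Iteration 4: 84 < 702 holds -> x = 84 * 2 + 4 = 172.
Iteration 5: 172 < 702 holds -> x = 172 * 2 + 4 = 348.
Iteration 6: 348 < 702 holds -> x = 348 * 2 + 4 = 700.
Iteration 7: 700 < 702 holds -> x = 700 * 2 + 4 = 1404.
Iteration 8: 1404 < 702 fails; recursion stops.
x values: 7, 18, 40, 84, 172, 348, 700, 1404; the maximum is 1404.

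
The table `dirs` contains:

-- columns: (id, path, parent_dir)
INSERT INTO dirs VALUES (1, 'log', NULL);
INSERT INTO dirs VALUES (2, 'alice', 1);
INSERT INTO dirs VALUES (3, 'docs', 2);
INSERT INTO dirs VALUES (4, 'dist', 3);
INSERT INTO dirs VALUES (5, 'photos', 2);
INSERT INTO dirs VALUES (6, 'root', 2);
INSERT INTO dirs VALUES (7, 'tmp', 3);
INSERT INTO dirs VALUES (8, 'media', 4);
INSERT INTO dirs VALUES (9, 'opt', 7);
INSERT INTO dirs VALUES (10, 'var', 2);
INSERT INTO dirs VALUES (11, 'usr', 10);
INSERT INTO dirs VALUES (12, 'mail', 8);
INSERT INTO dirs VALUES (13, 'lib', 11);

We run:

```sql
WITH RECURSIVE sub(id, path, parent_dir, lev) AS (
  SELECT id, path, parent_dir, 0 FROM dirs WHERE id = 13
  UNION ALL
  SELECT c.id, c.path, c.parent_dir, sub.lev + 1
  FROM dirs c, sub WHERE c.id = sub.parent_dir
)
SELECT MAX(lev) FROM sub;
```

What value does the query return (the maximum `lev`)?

4

Base: id=13 (lib), parent_dir=11, lev 0.
Iteration 1: join on id=11 -> usr (id 11, parent_dir=10, lev 1).
Iteration 2: join on id=10 -> var (id 10, parent_dir=2, lev 2).
Iteration 3: join on id=2 -> alice (id 2, parent_dir=1, lev 3).
Iteration 4: join on id=1 -> log (id 1, parent_dir=NULL, lev 4).
Iteration 5: parent_dir is NULL; no match; recursion stops.
lev values: 0, 1, 2, 3, 4; the maximum is 4.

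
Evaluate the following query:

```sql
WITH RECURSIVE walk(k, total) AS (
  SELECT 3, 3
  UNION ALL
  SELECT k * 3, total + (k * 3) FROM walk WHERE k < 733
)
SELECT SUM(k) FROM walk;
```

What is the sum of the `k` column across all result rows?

Base: k=3, total=3.
Iteration 1: 3 < 733 holds -> k = 3 * 3 = 9, total = 3 + 9 = 12.
Iteration 2: 9 < 733 holds -> k = 9 * 3 = 27, total = 12 + 27 = 39.
Iteration 3: 27 < 733 holds -> k = 27 * 3 = 81, total = 39 + 81 = 120.
Iteration 4: 81 < 733 holds -> k = 81 * 3 = 243, total = 120 + 243 = 363.
Iteration 5: 243 < 733 holds -> k = 243 * 3 = 729, total = 363 + 729 = 1092.
Iteration 6: 729 < 733 holds -> k = 729 * 3 = 2187, total = 1092 + 2187 = 3279.
Iteration 7: 2187 < 733 fails; recursion stops.
SUM(k) = 3 + 9 + 27 + 81 + 243 + 729 + 2187 = 3279.

3279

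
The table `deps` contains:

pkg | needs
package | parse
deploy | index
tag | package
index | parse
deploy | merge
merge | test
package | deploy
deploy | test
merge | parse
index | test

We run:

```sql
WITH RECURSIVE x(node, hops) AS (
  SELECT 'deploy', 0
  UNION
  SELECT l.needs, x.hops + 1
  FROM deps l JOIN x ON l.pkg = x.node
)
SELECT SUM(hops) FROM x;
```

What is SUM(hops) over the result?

7

Base: (deploy, hops=0).
Iteration 1: edges from {deploy} -> (index, hops=1), (merge, hops=1), (test, hops=1).
Iteration 2: edges from {index,merge,test} -> (parse, hops=2), (test, hops=2). [UNION drops 2 duplicate row(s)]
Iteration 3: no outgoing edges from {parse,test}; recursion stops.
SUM(hops) = 0 + 1 + 1 + 1 + 2 + 2 = 7.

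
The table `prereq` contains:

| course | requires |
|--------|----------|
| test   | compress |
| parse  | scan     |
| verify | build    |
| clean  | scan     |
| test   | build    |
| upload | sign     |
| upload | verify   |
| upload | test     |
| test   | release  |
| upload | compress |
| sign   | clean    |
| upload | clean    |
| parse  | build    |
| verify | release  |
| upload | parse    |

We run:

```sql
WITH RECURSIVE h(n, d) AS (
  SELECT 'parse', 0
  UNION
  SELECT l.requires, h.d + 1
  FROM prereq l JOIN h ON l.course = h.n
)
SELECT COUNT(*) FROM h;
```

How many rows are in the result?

Base: (parse, d=0).
Iteration 1: edges from {parse} -> (build, d=1), (scan, d=1).
Iteration 2: no outgoing edges from {build,scan}; recursion stops.
Total rows emitted: 3.

3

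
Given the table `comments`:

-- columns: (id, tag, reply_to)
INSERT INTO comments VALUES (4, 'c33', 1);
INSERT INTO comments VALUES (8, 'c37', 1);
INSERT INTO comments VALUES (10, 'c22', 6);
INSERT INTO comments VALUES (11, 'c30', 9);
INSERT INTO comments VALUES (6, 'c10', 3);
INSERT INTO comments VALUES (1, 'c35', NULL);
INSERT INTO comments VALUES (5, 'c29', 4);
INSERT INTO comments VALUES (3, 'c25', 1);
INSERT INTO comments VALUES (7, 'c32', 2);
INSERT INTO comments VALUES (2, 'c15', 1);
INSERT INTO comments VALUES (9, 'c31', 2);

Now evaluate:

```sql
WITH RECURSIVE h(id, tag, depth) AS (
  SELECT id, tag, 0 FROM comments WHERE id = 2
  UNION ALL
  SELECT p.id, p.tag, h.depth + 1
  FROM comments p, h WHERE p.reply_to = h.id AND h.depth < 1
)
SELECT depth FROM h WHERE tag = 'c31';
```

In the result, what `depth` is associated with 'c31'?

1

Base: id=2 (c15) at depth 0.
Iteration 1: rows with reply_to in {2} -> c32 (id 7, depth 1), c31 (id 9, depth 1).
Iteration 2: depth < 1 fails for all current rows; recursion stops.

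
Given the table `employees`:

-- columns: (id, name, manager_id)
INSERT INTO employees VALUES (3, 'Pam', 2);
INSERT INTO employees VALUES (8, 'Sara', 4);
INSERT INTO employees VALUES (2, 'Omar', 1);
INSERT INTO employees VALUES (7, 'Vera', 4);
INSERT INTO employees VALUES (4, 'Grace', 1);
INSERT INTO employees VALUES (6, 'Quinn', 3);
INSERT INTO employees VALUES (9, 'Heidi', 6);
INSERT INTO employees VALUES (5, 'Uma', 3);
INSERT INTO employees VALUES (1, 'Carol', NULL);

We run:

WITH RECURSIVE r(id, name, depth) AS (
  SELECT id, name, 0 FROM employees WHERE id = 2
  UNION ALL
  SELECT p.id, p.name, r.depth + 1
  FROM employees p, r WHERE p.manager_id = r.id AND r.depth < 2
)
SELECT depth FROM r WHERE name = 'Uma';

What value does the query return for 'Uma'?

2

Base: id=2 (Omar) at depth 0.
Iteration 1: rows with manager_id in {2} -> Pam (id 3, depth 1).
Iteration 2: rows with manager_id in {3} -> Uma (id 5, depth 2), Quinn (id 6, depth 2).
Iteration 3: depth < 2 fails for all current rows; recursion stops.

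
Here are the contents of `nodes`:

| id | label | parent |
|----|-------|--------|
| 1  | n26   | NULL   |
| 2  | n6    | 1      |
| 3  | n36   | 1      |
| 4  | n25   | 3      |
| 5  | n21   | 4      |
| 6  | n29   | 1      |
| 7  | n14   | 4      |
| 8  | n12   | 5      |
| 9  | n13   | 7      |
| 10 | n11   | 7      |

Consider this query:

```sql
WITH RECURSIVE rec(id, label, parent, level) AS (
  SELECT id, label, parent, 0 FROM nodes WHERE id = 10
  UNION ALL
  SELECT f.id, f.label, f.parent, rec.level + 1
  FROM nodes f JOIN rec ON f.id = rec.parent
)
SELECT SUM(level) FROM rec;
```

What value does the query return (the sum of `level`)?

Base: id=10 (n11), parent=7, level 0.
Iteration 1: join on id=7 -> n14 (id 7, parent=4, level 1).
Iteration 2: join on id=4 -> n25 (id 4, parent=3, level 2).
Iteration 3: join on id=3 -> n36 (id 3, parent=1, level 3).
Iteration 4: join on id=1 -> n26 (id 1, parent=NULL, level 4).
Iteration 5: parent is NULL; no match; recursion stops.
SUM(level) = 0 + 1 + 2 + 3 + 4 = 10.

10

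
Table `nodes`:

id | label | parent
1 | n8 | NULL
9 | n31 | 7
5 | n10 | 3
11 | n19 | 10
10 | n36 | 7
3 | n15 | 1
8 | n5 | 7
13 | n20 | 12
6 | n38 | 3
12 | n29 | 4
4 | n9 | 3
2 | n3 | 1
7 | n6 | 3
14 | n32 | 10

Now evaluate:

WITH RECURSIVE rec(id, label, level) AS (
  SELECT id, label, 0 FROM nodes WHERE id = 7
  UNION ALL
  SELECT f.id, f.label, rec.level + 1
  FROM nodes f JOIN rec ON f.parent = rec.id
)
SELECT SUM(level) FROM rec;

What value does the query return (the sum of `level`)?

7

Base: id=7 (n6) at level 0.
Iteration 1: rows with parent in {7} -> n5 (id 8, level 1), n31 (id 9, level 1), n36 (id 10, level 1).
Iteration 2: rows with parent in {8,9,10} -> n19 (id 11, level 2), n32 (id 14, level 2).
Iteration 3: no rows with parent in {11,14}; recursion stops.
SUM(level) = 0 + 1 + 1 + 1 + 2 + 2 = 7.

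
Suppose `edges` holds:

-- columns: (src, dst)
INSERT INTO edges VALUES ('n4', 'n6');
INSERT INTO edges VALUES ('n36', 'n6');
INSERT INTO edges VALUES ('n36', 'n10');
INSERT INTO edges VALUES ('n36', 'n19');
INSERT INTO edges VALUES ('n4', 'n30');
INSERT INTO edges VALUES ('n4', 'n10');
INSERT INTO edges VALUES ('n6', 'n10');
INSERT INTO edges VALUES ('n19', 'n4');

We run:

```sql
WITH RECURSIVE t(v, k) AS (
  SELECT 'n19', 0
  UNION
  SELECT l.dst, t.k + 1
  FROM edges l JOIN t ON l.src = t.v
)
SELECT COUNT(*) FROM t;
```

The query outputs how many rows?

6

Base: (n19, k=0).
Iteration 1: edges from {n19} -> (n4, k=1).
Iteration 2: edges from {n4} -> (n10, k=2), (n30, k=2), (n6, k=2).
Iteration 3: edges from {n10,n30,n6} -> (n10, k=3).
Iteration 4: no outgoing edges from {n10}; recursion stops.
Total rows emitted: 6.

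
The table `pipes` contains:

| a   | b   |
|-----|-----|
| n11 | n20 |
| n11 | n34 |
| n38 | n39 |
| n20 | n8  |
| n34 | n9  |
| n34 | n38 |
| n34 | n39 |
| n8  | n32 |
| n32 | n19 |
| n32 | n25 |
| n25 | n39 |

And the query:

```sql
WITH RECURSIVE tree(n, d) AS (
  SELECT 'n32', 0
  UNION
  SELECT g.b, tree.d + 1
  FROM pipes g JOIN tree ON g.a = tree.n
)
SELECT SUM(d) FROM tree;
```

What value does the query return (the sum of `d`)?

4

Base: (n32, d=0).
Iteration 1: edges from {n32} -> (n19, d=1), (n25, d=1).
Iteration 2: edges from {n19,n25} -> (n39, d=2).
Iteration 3: no outgoing edges from {n39}; recursion stops.
SUM(d) = 0 + 1 + 1 + 2 = 4.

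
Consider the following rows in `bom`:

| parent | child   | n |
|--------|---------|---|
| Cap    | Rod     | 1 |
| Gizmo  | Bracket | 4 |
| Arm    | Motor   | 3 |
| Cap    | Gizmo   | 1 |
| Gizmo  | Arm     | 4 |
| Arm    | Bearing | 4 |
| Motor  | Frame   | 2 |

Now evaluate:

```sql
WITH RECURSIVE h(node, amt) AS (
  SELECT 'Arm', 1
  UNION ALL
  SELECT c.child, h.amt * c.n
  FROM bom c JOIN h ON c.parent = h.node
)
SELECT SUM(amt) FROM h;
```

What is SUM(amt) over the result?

14

Base: (Arm, amt=1).
Iteration 1: components of {Arm} -> Bearing = 1*4 = 4, Motor = 1*3 = 3.
Iteration 2: components of {Bearing,Motor} -> Frame = 3*2 = 6.
Iteration 3: no further components; recursion stops.
SUM(amt) = 1 + 3 + 4 + 6 = 14.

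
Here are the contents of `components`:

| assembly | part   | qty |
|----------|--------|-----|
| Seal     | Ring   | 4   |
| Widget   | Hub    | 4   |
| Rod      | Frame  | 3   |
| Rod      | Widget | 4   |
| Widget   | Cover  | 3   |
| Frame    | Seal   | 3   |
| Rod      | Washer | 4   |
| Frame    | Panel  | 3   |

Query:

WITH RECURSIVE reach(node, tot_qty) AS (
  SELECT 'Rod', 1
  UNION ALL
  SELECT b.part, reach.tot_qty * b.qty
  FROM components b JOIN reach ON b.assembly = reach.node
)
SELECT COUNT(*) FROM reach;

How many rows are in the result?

9

Base: (Rod, tot_qty=1).
Iteration 1: components of {Rod} -> Frame = 1*3 = 3, Washer = 1*4 = 4, Widget = 1*4 = 4.
Iteration 2: components of {Frame,Washer,Widget} -> Cover = 4*3 = 12, Hub = 4*4 = 16, Panel = 3*3 = 9, Seal = 3*3 = 9.
Iteration 3: components of {Cover,Hub,Panel,Seal} -> Ring = 9*4 = 36.
Iteration 4: no further components; recursion stops.
Total rows emitted: 9.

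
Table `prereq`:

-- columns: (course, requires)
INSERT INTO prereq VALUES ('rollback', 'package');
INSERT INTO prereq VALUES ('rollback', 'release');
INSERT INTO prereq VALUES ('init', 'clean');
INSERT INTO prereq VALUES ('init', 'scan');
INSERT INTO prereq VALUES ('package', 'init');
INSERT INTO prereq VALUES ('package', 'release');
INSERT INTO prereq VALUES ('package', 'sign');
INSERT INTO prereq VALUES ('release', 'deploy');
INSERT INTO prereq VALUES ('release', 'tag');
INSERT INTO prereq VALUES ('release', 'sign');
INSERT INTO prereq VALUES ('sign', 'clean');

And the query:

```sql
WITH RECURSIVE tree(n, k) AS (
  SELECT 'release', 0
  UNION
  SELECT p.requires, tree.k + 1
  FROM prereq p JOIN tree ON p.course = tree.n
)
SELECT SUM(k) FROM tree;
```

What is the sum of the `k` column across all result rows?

5

Base: (release, k=0).
Iteration 1: edges from {release} -> (deploy, k=1), (sign, k=1), (tag, k=1).
Iteration 2: edges from {deploy,sign,tag} -> (clean, k=2).
Iteration 3: no outgoing edges from {clean}; recursion stops.
SUM(k) = 0 + 1 + 1 + 1 + 2 = 5.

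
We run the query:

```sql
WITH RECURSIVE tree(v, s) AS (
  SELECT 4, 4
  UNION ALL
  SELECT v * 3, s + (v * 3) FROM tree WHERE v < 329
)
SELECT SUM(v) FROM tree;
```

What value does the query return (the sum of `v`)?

1456

Base: v=4, s=4.
Iteration 1: 4 < 329 holds -> v = 4 * 3 = 12, s = 4 + 12 = 16.
Iteration 2: 12 < 329 holds -> v = 12 * 3 = 36, s = 16 + 36 = 52.
Iteration 3: 36 < 329 holds -> v = 36 * 3 = 108, s = 52 + 108 = 160.
Iteration 4: 108 < 329 holds -> v = 108 * 3 = 324, s = 160 + 324 = 484.
Iteration 5: 324 < 329 holds -> v = 324 * 3 = 972, s = 484 + 972 = 1456.
Iteration 6: 972 < 329 fails; recursion stops.
SUM(v) = 4 + 12 + 36 + 108 + 324 + 972 = 1456.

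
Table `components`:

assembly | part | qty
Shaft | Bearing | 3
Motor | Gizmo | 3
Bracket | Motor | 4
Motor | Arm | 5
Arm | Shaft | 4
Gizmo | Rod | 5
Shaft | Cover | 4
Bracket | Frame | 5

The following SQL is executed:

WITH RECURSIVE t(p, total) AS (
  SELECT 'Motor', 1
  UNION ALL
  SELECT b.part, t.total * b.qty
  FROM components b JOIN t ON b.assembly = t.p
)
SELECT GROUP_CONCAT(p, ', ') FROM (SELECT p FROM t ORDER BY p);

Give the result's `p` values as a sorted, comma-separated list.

Base: (Motor, total=1).
Iteration 1: components of {Motor} -> Arm = 1*5 = 5, Gizmo = 1*3 = 3.
Iteration 2: components of {Arm,Gizmo} -> Rod = 3*5 = 15, Shaft = 5*4 = 20.
Iteration 3: components of {Rod,Shaft} -> Bearing = 20*3 = 60, Cover = 20*4 = 80.
Iteration 4: no further components; recursion stops.

Arm, Bearing, Cover, Gizmo, Motor, Rod, Shaft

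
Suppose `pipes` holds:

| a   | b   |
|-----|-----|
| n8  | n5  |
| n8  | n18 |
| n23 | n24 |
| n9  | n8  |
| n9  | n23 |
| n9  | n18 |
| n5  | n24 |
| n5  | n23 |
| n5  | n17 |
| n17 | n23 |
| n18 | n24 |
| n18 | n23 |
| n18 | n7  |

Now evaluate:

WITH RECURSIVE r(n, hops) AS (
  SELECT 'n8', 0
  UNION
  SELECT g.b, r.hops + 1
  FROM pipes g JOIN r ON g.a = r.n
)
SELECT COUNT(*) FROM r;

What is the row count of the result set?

10

Base: (n8, hops=0).
Iteration 1: edges from {n8} -> (n18, hops=1), (n5, hops=1).
Iteration 2: edges from {n18,n5} -> (n17, hops=2), (n23, hops=2), (n24, hops=2), (n7, hops=2). [UNION drops 2 duplicate row(s)]
Iteration 3: edges from {n17,n23,n24,n7} -> (n23, hops=3), (n24, hops=3).
Iteration 4: edges from {n23,n24} -> (n24, hops=4).
Iteration 5: no outgoing edges from {n24}; recursion stops.
Total rows emitted: 10.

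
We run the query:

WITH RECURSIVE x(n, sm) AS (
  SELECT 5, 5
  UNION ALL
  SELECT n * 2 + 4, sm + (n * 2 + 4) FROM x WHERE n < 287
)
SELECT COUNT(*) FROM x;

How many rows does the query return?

Base: n=5, sm=5.
Iteration 1: 5 < 287 holds -> n = 5 * 2 + 4 = 14, sm = 5 + 14 = 19.
Iteration 2: 14 < 287 holds -> n = 14 * 2 + 4 = 32, sm = 19 + 32 = 51.
Iteration 3: 32 < 287 holds -> n = 32 * 2 + 4 = 68, sm = 51 + 68 = 119.
Iteration 4: 68 < 287 holds -> n = 68 * 2 + 4 = 140, sm = 119 + 140 = 259.
Iteration 5: 140 < 287 holds -> n = 140 * 2 + 4 = 284, sm = 259 + 284 = 543.
Iteration 6: 284 < 287 holds -> n = 284 * 2 + 4 = 572, sm = 543 + 572 = 1115.
Iteration 7: 572 < 287 fails; recursion stops.
Total rows emitted: 7.

7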